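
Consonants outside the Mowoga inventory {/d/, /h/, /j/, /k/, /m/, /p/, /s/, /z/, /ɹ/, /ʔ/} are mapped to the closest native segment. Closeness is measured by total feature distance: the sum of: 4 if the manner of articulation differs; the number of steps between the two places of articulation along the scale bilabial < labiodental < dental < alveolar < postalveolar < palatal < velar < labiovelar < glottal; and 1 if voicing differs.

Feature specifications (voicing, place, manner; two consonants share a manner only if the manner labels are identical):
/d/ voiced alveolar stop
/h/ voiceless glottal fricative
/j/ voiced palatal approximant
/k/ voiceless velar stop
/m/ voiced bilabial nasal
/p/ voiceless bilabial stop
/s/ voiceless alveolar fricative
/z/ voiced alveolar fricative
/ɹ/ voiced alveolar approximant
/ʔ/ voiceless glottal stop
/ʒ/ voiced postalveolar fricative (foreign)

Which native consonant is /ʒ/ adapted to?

/z/ is closest: same manner (fricative), place distance 1 (postalveolar→alveolar), same voicing; total 1. Next closest is /s/ at distance 2.

z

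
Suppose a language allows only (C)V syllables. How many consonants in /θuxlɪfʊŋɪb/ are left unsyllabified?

Syllabifying with onset maximization leaves /x/, /b/ stranded (no codas are permitted; onsets are limited to one consonant).

2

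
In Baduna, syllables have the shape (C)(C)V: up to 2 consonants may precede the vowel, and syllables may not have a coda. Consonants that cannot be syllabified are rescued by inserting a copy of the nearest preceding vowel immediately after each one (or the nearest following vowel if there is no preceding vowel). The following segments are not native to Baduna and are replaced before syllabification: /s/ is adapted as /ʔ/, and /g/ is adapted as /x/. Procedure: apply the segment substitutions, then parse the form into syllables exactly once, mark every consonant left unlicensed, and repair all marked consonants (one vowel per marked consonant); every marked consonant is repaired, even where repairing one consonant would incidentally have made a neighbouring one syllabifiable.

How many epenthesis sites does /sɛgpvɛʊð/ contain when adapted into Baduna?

2

After substitution the input is /ʔɛxpvɛʊð/.
The unsyllabifiable consonants are /x/, /ð/; each receives one epenthetic vowel.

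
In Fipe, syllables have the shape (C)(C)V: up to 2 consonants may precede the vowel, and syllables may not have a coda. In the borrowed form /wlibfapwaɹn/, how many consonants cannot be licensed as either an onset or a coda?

2

Syllabifying with onset maximization leaves /ɹ/, /n/ stranded (no codas are permitted; onsets may contain at most 2 consonants).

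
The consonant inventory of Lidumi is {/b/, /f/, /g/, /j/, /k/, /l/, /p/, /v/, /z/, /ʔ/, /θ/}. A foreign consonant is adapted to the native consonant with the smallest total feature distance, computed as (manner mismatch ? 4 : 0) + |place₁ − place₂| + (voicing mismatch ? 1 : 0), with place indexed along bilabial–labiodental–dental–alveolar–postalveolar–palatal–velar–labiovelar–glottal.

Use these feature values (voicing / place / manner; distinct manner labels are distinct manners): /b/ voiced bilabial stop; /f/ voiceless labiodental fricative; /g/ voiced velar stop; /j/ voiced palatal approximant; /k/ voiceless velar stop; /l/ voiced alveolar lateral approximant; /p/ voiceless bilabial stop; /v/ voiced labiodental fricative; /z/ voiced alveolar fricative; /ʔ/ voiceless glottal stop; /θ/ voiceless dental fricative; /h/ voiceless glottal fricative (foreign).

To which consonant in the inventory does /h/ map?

ʔ

/ʔ/ is closest: manner differs (fricative→stop, +4), place distance 0 (glottal→glottal), same voicing; total 4. Next closest is /k/ at distance 6.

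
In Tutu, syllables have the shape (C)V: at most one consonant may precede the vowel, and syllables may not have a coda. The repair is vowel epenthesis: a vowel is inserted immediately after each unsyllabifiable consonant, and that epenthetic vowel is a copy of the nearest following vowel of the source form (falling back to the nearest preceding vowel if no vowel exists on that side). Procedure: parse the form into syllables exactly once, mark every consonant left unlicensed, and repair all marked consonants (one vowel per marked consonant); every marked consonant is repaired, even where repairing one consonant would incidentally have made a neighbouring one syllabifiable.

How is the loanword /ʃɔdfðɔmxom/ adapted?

Syllabifying with onset maximization leaves /d/, /f/, /m/, /m/ stranded (no codas are permitted; onsets are limited to one consonant).
Inserting the epenthetic vowel yields /d/ → /dɔ/, /f/ → /fɔ/, /m/ → /mo/, /m/ → /mo/.

ʃɔdɔfɔðɔmoxomo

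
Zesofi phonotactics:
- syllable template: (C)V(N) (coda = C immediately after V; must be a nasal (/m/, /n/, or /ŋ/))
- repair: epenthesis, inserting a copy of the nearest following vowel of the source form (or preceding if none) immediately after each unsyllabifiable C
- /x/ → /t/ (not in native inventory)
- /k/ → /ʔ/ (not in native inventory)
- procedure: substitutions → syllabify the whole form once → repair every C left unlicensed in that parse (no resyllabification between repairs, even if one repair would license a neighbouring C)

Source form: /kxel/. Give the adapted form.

ʔetele

Substitution: /k/ → /ʔ/, /x/ → /t/, giving /ʔtel/.
Under (C)V(N), the unsyllabifiable consonants are /ʔ/, /l/ (only a nasal (/m/, /n/, or /ŋ/) is licensed in coda position; onsets are limited to one consonant).
Epenthesis after each stranded consonant: /ʔ/ → /ʔe/, /l/ → /le/.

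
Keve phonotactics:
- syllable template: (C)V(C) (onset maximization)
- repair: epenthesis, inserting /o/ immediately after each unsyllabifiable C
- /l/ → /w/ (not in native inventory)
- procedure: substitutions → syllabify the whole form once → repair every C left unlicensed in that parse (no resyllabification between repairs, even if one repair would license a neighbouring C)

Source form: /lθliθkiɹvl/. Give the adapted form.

Substitution: /l/ → /w/, giving /wθwiθkiɹvw/.
Syllabifying with onset maximization leaves /w/, /θ/, /v/, /w/ stranded (at most one coda consonant is licensed; onsets are limited to one consonant).
Epenthesis after each stranded consonant: /w/ → /wo/, /θ/ → /θo/, /v/ → /vo/, /w/ → /wo/.

woθowiθkiɹvowo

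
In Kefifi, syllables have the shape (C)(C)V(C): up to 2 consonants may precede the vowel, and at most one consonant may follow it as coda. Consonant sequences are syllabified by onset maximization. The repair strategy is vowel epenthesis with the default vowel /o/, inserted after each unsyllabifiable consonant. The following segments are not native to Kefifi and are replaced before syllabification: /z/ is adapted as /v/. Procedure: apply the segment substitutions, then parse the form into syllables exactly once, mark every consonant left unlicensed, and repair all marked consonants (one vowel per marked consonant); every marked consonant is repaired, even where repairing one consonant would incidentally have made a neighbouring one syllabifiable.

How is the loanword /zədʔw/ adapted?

vədʔowo

Substitution: /z/ → /v/, giving /vədʔw/.
Syllabifying with onset maximization leaves /ʔ/, /w/ stranded (at most one coda consonant is licensed; onsets may contain at most 2 consonants).
Epenthesis after each stranded consonant: /ʔ/ → /ʔo/, /w/ → /wo/.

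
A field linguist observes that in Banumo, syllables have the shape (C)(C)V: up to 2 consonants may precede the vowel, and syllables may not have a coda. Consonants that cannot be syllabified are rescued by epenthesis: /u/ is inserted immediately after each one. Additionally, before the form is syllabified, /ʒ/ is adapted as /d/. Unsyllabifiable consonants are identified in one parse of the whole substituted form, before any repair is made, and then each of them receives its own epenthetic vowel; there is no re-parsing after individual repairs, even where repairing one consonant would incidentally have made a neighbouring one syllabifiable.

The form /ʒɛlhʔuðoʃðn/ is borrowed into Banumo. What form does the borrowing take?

dɛluhʔuðoʃuðunu

Substitution: /ʒ/ → /d/, giving /dɛlhʔuðoʃðn/.
Syllabifying with onset maximization leaves /l/, /ʃ/, /ð/, /n/ stranded (no codas are permitted; onsets may contain at most 2 consonants).
Epenthesis after each stranded consonant: /l/ → /lu/, /ʃ/ → /ʃu/, /ð/ → /ðu/, /n/ → /nu/.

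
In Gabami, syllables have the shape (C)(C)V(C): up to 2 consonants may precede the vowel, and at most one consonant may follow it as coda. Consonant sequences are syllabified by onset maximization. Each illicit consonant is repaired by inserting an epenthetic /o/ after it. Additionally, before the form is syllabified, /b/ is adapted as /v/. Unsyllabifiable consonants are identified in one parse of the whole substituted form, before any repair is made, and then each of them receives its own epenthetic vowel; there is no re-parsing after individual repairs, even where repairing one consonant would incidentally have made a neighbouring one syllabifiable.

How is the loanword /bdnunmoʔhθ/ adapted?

Substitution: /b/ → /v/, giving /vdnunmoʔhθ/.
Syllabifying with onset maximization leaves /v/, /h/, /θ/ stranded (at most one coda consonant is licensed; onsets may contain at most 2 consonants).
Inserting the epenthetic vowel yields /v/ → /vo/, /h/ → /ho/, /θ/ → /θo/.

vodnunmoʔhoθo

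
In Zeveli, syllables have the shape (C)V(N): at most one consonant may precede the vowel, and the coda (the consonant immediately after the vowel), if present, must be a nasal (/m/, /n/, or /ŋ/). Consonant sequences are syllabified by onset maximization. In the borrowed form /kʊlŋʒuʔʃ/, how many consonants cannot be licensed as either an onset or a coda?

4

Syllabifying with onset maximization leaves /l/, /ŋ/, /ʔ/, /ʃ/ stranded (only a nasal (/m/, /n/, or /ŋ/) is licensed in coda position; onsets are limited to one consonant).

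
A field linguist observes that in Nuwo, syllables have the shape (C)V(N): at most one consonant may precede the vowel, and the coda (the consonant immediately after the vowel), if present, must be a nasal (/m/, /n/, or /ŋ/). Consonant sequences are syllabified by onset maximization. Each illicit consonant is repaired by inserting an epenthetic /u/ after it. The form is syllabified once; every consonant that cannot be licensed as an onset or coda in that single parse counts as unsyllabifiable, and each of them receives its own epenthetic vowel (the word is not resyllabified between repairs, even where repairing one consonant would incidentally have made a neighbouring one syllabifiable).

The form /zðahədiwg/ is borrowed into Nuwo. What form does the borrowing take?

The consonants /z/, /w/, /g/ cannot be parsed into a legal (C)V(N) syllable (only a nasal (/m/, /n/, or /ŋ/) is licensed in coda position; onsets are limited to one consonant).
Each unlicensed consonant becomes the onset of a new syllable: /z/ → /zu/, /w/ → /wu/, /g/ → /gu/.

zuðahədiwugu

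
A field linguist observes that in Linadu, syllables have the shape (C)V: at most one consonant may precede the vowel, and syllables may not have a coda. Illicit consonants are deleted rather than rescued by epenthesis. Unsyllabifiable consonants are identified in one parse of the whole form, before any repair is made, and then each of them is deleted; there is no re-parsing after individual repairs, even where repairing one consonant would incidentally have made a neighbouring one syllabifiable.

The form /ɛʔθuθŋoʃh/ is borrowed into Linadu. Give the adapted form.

ɛθuŋo

Syllabifying with onset maximization leaves /ʔ/, /θ/, /ʃ/, /h/ stranded (no codas are permitted; onsets are limited to one consonant).
Deleting the stranded consonants removes /ʔ/, /θ/, /ʃ/, /h/.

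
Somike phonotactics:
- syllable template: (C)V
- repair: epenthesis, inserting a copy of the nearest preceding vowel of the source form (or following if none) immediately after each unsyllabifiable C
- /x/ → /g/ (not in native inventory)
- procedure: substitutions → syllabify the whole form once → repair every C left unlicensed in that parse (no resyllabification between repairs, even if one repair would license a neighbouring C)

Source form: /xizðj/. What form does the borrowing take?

giziðiji

Substitution: /x/ → /g/, giving /gizðj/.
The consonants /z/, /ð/, /j/ cannot be parsed into a legal (C)V syllable (no codas are permitted; onsets are limited to one consonant).
Inserting the epenthetic vowel yields /z/ → /zi/, /ð/ → /ði/, /j/ → /ji/.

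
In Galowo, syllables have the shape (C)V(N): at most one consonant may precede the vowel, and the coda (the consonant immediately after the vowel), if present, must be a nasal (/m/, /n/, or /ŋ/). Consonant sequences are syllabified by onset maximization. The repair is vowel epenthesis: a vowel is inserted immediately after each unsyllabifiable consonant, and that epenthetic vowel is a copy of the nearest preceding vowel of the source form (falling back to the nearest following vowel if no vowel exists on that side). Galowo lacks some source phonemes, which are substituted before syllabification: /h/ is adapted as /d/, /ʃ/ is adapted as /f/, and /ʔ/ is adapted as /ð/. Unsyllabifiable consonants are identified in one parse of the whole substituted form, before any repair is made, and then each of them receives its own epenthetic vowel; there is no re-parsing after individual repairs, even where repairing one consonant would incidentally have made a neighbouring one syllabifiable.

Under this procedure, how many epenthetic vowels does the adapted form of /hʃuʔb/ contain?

3

After substitution the input is /dfuðb/.
The unsyllabifiable consonants are /d/, /ð/, /b/; each receives one epenthetic vowel.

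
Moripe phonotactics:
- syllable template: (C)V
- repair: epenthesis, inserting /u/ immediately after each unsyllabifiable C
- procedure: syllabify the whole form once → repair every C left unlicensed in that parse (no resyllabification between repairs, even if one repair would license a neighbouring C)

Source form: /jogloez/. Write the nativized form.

joguloezu

Under (C)V, the unsyllabifiable consonants are /g/, /z/ (no codas are permitted; onsets are limited to one consonant).
Inserting the epenthetic vowel yields /g/ → /gu/, /z/ → /zu/.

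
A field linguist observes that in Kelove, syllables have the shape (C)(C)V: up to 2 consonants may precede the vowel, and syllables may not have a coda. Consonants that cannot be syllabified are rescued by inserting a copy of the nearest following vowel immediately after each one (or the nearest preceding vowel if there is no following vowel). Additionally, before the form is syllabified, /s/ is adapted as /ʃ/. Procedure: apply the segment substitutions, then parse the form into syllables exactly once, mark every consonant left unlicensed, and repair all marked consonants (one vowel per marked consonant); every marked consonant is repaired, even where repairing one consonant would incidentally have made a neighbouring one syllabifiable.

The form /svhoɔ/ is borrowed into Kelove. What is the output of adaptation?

Substitution: /s/ → /ʃ/, giving /ʃvhoɔ/.
The consonants /ʃ/ cannot be parsed into a legal (C)(C)V syllable (no codas are permitted; onsets may contain at most 2 consonants).
Inserting the epenthetic vowel yields /ʃ/ → /ʃo/.

ʃovhoɔ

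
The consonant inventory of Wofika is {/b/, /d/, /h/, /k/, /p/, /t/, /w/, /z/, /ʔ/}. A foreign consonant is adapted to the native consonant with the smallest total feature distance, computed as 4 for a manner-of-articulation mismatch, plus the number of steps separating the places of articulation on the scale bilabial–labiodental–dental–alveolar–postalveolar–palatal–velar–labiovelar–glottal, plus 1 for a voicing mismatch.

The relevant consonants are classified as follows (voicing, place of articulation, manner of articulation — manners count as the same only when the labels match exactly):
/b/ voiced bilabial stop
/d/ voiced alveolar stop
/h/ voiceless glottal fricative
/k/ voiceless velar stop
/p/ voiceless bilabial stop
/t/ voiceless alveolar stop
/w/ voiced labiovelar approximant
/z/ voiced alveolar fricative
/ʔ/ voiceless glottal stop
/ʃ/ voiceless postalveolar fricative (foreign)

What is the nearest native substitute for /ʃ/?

z

/z/ is closest: same manner (fricative), place distance 1 (postalveolar→alveolar), voicing differs (+1); total 2. Next closest is /h/ at distance 4.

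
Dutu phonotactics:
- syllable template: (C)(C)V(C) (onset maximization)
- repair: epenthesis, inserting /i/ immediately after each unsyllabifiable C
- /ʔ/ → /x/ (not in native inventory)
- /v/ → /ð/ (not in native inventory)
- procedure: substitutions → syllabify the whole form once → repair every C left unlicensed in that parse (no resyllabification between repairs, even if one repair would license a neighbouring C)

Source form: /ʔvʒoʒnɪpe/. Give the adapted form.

xiðʒoʒnɪpe

Substitution: /ʔ/ → /x/, /v/ → /ð/, giving /xðʒoʒnɪpe/.
The consonants /x/ cannot be parsed into a legal (C)(C)V(C) syllable (at most one coda consonant is licensed; onsets may contain at most 2 consonants).
Epenthesis after each stranded consonant: /x/ → /xi/.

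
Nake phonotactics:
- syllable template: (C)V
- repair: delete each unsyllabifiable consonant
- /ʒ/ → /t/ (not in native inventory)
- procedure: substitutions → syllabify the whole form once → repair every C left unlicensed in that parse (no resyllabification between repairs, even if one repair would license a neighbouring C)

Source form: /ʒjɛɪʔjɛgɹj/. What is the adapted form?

jɛɪjɛ

Substitution: /ʒ/ → /t/, giving /tjɛɪʔjɛgɹj/.
Under (C)V, the unsyllabifiable consonants are /t/, /ʔ/, /g/, /ɹ/, /j/ (no codas are permitted; onsets are limited to one consonant).
Deleting the stranded consonants removes /t/, /ʔ/, /g/, /ɹ/, /j/.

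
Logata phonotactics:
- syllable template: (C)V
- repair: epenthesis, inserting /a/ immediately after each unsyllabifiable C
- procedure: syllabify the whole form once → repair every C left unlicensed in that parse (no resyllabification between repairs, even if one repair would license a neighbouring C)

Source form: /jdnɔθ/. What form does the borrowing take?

jadanɔθa

Syllabifying with onset maximization leaves /j/, /d/, /θ/ stranded (no codas are permitted; onsets are limited to one consonant).
Inserting the epenthetic vowel yields /j/ → /ja/, /d/ → /da/, /θ/ → /θa/.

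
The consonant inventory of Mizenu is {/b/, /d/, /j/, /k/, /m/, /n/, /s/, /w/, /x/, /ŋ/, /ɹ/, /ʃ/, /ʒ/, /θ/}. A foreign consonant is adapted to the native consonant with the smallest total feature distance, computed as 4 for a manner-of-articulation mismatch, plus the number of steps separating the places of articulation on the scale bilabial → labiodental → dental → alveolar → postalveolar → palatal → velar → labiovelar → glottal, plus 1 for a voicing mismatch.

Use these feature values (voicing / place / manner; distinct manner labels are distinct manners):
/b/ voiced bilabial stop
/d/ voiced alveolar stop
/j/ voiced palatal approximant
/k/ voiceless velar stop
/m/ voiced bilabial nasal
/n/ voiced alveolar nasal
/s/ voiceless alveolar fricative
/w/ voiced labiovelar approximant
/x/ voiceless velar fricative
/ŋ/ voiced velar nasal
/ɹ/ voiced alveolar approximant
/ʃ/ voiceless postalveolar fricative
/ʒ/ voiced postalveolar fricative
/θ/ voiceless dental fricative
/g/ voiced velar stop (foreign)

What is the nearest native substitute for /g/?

k

/k/ is closest: same manner (stop), place distance 0 (velar→velar), voicing differs (+1); total 1. Next closest is /d/ at distance 3.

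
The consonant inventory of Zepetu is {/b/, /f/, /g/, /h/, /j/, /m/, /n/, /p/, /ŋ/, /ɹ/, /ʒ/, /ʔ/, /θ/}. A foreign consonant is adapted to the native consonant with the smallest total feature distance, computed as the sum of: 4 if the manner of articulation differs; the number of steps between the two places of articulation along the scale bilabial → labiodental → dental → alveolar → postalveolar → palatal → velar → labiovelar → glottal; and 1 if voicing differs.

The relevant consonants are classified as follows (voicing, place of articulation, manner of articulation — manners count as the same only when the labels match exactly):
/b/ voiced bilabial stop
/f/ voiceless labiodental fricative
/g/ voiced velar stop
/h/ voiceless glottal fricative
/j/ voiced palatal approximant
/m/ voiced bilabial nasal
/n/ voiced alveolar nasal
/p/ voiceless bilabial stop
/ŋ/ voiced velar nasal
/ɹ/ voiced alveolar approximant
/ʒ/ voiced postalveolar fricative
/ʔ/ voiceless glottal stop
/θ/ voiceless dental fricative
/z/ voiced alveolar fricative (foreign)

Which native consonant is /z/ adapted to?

ʒ

/ʒ/ is closest: same manner (fricative), place distance 1 (alveolar→postalveolar), same voicing; total 1. Next closest is /θ/ at distance 2.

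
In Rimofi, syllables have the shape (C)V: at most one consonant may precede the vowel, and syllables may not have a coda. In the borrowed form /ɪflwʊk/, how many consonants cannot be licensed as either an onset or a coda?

The consonants /f/, /l/, /k/ cannot be parsed into a legal (C)V syllable (no codas are permitted; onsets are limited to one consonant).

3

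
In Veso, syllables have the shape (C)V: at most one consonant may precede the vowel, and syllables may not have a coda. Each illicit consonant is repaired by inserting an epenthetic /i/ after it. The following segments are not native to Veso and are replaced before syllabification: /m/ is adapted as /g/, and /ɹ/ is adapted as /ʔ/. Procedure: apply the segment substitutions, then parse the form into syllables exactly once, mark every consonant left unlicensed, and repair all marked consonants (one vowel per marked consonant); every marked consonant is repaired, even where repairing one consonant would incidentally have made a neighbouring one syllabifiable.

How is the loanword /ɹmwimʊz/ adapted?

Substitution: /ɹ/ → /ʔ/, /m/ → /g/, giving /ʔgwigʊz/.
The consonants /ʔ/, /g/, /z/ cannot be parsed into a legal (C)V syllable (no codas are permitted; onsets are limited to one consonant).
Each unlicensed consonant becomes the onset of a new syllable: /ʔ/ → /ʔi/, /g/ → /gi/, /z/ → /zi/.

ʔigiwigʊzi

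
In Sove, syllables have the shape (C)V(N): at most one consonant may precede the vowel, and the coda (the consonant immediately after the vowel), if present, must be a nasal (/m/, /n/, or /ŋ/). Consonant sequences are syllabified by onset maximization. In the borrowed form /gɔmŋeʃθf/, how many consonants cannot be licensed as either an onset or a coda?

Syllabifying with onset maximization leaves /ʃ/, /θ/, /f/ stranded (only a nasal (/m/, /n/, or /ŋ/) is licensed in coda position; onsets are limited to one consonant).

3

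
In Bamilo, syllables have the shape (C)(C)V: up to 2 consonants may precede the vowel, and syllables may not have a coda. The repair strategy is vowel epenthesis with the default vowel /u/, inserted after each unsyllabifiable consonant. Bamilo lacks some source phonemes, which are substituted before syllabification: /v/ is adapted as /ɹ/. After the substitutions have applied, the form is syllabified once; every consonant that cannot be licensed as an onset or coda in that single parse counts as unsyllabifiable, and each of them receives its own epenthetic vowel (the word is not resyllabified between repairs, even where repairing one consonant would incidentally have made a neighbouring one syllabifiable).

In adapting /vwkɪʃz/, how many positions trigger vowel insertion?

3

After substitution the input is /ɹwkɪʃz/.
The unsyllabifiable consonants are /ɹ/, /ʃ/, /z/; each receives one epenthetic vowel.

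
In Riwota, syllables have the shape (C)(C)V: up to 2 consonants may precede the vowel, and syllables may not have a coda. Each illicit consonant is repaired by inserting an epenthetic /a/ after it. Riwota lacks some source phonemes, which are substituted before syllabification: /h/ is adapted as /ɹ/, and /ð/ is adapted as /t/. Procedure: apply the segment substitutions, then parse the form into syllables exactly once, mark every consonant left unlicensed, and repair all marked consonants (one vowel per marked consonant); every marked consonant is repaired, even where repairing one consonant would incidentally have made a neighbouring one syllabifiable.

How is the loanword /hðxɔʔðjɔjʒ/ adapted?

Substitution: /h/ → /ɹ/, /ð/ → /t/, giving /ɹtxɔʔtjɔjʒ/.
Syllabifying with onset maximization leaves /ɹ/, /ʔ/, /j/, /ʒ/ stranded (no codas are permitted; onsets may contain at most 2 consonants).
Epenthesis after each stranded consonant: /ɹ/ → /ɹa/, /ʔ/ → /ʔa/, /j/ → /ja/, /ʒ/ → /ʒa/.

ɹatxɔʔatjɔjaʒa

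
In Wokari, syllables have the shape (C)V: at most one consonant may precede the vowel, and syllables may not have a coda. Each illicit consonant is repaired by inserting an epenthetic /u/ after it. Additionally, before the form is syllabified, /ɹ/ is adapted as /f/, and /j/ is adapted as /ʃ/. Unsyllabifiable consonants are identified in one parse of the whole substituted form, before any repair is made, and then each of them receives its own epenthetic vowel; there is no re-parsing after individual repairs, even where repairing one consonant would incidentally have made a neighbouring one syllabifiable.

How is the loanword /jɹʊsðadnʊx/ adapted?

Substitution: /j/ → /ʃ/, /ɹ/ → /f/, giving /ʃfʊsðadnʊx/.
The consonants /ʃ/, /s/, /d/, /x/ cannot be parsed into a legal (C)V syllable (no codas are permitted; onsets are limited to one consonant).
Each unlicensed consonant becomes the onset of a new syllable: /ʃ/ → /ʃu/, /s/ → /su/, /d/ → /du/, /x/ → /xu/.

ʃufʊsuðadunʊxu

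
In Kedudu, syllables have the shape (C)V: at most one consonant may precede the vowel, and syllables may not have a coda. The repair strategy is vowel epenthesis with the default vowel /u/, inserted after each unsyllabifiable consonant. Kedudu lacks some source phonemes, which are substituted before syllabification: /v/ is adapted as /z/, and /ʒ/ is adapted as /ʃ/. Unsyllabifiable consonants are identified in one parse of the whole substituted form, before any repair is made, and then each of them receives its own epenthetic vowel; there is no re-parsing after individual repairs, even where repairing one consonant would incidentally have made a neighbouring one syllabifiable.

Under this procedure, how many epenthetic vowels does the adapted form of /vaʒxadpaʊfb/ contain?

4

After substitution the input is /zaʃxadpaʊfb/.
The unsyllabifiable consonants are /ʃ/, /d/, /f/, /b/; each receives one epenthetic vowel.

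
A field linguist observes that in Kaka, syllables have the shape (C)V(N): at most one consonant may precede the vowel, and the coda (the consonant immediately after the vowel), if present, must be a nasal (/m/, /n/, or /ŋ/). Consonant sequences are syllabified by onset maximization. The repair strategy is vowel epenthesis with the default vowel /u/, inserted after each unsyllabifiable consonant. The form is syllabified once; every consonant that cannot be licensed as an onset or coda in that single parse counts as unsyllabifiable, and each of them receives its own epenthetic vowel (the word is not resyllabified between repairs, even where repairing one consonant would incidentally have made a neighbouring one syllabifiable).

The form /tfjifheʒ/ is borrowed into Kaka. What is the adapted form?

Syllabifying with onset maximization leaves /t/, /f/, /f/, /ʒ/ stranded (only a nasal (/m/, /n/, or /ŋ/) is licensed in coda position; onsets are limited to one consonant).
Epenthesis after each stranded consonant: /t/ → /tu/, /f/ → /fu/, /f/ → /fu/, /ʒ/ → /ʒu/.

tufujifuheʒu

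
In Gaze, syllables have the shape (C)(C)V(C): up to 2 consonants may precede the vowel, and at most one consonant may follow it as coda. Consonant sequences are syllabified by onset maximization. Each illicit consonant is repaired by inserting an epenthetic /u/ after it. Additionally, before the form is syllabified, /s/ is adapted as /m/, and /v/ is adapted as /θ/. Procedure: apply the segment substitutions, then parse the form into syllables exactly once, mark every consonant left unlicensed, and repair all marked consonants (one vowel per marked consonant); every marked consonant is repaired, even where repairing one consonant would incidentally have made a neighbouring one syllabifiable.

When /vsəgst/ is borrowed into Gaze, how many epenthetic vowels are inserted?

2

After substitution the input is /θməgmt/.
The unsyllabifiable consonants are /m/, /t/; each receives one epenthetic vowel.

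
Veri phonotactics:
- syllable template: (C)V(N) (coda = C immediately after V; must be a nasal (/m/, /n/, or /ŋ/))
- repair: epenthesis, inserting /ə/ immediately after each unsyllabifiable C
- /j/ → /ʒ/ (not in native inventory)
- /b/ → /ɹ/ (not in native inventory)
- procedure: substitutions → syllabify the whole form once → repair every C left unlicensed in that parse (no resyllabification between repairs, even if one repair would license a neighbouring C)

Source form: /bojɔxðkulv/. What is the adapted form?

Substitution: /b/ → /ɹ/, /j/ → /ʒ/, giving /ɹoʒɔxðkulv/.
Under (C)V(N), the unsyllabifiable consonants are /x/, /ð/, /l/, /v/ (only a nasal (/m/, /n/, or /ŋ/) is licensed in coda position; onsets are limited to one consonant).
Each unlicensed consonant becomes the onset of a new syllable: /x/ → /xə/, /ð/ → /ðə/, /l/ → /lə/, /v/ → /və/.

ɹoʒɔxəðəkuləvə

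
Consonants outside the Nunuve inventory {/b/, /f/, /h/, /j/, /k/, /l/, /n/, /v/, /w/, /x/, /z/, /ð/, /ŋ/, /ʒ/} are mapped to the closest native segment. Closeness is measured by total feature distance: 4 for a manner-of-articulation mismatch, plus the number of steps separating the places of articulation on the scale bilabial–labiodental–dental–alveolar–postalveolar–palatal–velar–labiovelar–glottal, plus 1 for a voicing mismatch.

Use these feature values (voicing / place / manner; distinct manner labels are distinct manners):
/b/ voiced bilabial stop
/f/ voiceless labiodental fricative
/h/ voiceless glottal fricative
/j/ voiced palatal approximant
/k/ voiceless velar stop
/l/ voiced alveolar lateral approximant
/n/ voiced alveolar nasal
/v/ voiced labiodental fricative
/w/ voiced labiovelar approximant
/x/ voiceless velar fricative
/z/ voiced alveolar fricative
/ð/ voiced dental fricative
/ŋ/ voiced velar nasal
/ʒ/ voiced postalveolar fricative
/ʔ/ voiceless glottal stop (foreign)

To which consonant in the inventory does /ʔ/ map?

/k/ is closest: same manner (stop), place distance 2 (glottal→velar), same voicing; total 2. Next closest is /h/ at distance 4.

k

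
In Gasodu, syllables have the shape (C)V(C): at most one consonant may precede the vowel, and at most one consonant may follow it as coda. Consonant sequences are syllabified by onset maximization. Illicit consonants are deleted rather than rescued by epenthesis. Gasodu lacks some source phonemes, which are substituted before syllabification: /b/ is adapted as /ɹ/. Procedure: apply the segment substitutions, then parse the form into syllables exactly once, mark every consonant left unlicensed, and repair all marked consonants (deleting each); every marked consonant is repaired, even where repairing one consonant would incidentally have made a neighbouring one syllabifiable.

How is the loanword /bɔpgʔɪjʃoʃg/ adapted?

ɹɔpʔɪjʃoʃ

Substitution: /b/ → /ɹ/, giving /ɹɔpgʔɪjʃoʃg/.
Under (C)V(C), the unsyllabifiable consonants are /g/, /g/ (at most one coda consonant is licensed; onsets are limited to one consonant).
Each unlicensed consonant is deleted: /g/, /g/.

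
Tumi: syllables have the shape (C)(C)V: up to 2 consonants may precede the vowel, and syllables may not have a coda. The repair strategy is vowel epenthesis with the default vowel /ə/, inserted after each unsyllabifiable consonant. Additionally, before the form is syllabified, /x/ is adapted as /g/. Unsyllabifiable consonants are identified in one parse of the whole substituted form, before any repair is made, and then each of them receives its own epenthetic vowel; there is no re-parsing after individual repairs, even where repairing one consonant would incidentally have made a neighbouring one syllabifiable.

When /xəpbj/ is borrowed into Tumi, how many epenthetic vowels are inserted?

3

After substitution the input is /gəpbj/.
The unsyllabifiable consonants are /p/, /b/, /j/; each receives one epenthetic vowel.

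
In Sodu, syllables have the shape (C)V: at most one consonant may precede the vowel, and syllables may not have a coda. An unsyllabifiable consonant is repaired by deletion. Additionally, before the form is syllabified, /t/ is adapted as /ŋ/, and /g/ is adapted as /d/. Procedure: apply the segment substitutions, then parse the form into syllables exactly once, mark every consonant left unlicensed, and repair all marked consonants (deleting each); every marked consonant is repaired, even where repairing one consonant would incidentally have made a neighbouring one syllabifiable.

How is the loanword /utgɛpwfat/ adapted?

Substitution: /t/ → /ŋ/, /g/ → /d/, giving /uŋdɛpwfaŋ/.
Syllabifying with onset maximization leaves /ŋ/, /p/, /w/, /ŋ/ stranded (no codas are permitted; onsets are limited to one consonant).
Each unlicensed consonant is deleted: /ŋ/, /p/, /w/, /ŋ/.

udɛfa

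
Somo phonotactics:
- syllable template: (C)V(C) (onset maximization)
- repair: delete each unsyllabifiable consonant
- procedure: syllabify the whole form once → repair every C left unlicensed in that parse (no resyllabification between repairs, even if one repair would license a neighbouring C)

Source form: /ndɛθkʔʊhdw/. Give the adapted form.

dɛθʔʊh

The consonants /n/, /k/, /d/, /w/ cannot be parsed into a legal (C)V(C) syllable (at most one coda consonant is licensed; onsets are limited to one consonant).
Deletion applies to /n/, /k/, /d/, /w/.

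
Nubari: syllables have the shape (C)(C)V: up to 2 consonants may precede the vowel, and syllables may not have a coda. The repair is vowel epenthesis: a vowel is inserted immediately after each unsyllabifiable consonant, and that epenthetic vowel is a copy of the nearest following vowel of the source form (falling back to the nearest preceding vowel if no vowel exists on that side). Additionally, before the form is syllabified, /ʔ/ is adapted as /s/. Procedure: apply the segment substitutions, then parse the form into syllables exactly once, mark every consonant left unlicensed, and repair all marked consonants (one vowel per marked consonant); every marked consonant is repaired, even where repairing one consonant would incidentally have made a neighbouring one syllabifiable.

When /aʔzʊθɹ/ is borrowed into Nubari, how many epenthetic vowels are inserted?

2

After substitution the input is /aszʊθɹ/.
The unsyllabifiable consonants are /θ/, /ɹ/; each receives one epenthetic vowel.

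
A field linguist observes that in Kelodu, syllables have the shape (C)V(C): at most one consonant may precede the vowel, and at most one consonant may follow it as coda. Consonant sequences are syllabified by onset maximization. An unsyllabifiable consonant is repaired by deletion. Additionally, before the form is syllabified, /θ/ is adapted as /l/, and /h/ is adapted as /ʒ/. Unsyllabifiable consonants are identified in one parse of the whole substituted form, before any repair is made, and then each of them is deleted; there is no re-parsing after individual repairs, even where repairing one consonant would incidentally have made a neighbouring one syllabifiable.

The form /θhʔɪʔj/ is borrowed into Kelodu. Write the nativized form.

Substitution: /θ/ → /l/, /h/ → /ʒ/, giving /lʒʔɪʔj/.
The consonants /l/, /ʒ/, /j/ cannot be parsed into a legal (C)V(C) syllable (at most one coda consonant is licensed; onsets are limited to one consonant).
Deletion applies to /l/, /ʒ/, /j/.

ʔɪʔ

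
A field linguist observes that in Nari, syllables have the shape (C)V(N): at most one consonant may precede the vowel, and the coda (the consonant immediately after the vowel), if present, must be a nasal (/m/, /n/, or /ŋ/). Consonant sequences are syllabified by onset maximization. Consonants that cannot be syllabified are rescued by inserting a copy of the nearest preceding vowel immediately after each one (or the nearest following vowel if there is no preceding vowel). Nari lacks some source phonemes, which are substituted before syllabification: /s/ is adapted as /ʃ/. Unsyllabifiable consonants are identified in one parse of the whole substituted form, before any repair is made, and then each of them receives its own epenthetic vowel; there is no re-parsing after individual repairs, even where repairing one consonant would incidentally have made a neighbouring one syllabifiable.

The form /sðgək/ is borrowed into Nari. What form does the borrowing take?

ʃəðəgəkə

Substitution: /s/ → /ʃ/, giving /ʃðgək/.
Under (C)V(N), the unsyllabifiable consonants are /ʃ/, /ð/, /k/ (only a nasal (/m/, /n/, or /ŋ/) is licensed in coda position; onsets are limited to one consonant).
Epenthesis after each stranded consonant: /ʃ/ → /ʃə/, /ð/ → /ðə/, /k/ → /kə/.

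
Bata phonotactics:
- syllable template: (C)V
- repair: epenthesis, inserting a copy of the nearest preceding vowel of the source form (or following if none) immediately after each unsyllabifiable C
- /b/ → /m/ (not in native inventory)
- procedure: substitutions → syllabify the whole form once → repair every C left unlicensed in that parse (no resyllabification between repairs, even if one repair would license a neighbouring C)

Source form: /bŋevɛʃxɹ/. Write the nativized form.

Substitution: /b/ → /m/, giving /mŋevɛʃxɹ/.
The consonants /m/, /ʃ/, /x/, /ɹ/ cannot be parsed into a legal (C)V syllable (no codas are permitted; onsets are limited to one consonant).
Inserting the epenthetic vowel yields /m/ → /me/, /ʃ/ → /ʃɛ/, /x/ → /xɛ/, /ɹ/ → /ɹɛ/.

meŋevɛʃɛxɛɹɛ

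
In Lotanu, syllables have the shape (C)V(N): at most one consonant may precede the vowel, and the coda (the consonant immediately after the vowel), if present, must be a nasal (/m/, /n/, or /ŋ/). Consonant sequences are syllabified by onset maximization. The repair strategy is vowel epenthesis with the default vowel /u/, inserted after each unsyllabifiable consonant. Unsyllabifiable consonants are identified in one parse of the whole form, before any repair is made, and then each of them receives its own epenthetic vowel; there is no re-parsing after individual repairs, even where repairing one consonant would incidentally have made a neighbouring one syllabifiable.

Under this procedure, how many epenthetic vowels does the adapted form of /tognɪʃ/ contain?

2

The unsyllabifiable consonants are /g/, /ʃ/; each receives one epenthetic vowel.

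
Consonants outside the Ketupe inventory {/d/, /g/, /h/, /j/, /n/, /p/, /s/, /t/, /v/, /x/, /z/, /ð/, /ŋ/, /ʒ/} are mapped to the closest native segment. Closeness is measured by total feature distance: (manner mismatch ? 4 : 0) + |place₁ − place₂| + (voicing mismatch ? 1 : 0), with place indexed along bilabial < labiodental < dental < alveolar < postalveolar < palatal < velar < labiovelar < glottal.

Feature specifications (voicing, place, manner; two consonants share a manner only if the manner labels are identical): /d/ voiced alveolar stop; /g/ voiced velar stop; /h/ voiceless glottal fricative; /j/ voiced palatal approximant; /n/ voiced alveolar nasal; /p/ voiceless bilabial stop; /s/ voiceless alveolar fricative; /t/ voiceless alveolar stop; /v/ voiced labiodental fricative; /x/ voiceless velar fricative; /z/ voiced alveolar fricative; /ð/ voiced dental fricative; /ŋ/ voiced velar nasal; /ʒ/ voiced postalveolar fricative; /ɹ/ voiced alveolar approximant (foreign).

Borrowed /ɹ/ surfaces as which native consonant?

/j/ is closest: same manner (approximant), place distance 2 (alveolar→palatal), same voicing; total 2. Next closest is /d/ at distance 4.

j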